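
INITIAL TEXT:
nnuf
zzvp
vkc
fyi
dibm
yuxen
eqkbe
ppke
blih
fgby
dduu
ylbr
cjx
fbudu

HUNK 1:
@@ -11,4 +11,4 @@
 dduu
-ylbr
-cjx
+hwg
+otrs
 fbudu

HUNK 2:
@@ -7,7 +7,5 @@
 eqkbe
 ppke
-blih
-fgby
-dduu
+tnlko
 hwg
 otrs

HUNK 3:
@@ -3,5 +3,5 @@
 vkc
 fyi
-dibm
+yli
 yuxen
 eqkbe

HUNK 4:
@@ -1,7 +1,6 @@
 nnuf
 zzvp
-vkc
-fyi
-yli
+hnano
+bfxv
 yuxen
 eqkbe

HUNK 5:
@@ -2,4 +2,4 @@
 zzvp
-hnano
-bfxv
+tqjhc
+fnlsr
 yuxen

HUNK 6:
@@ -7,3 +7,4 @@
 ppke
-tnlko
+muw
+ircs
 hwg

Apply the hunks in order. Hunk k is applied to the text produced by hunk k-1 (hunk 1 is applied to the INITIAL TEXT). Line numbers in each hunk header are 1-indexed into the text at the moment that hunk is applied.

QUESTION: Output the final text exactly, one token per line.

Answer: nnuf
zzvp
tqjhc
fnlsr
yuxen
eqkbe
ppke
muw
ircs
hwg
otrs
fbudu

Derivation:
Hunk 1: at line 11 remove [ylbr,cjx] add [hwg,otrs] -> 14 lines: nnuf zzvp vkc fyi dibm yuxen eqkbe ppke blih fgby dduu hwg otrs fbudu
Hunk 2: at line 7 remove [blih,fgby,dduu] add [tnlko] -> 12 lines: nnuf zzvp vkc fyi dibm yuxen eqkbe ppke tnlko hwg otrs fbudu
Hunk 3: at line 3 remove [dibm] add [yli] -> 12 lines: nnuf zzvp vkc fyi yli yuxen eqkbe ppke tnlko hwg otrs fbudu
Hunk 4: at line 1 remove [vkc,fyi,yli] add [hnano,bfxv] -> 11 lines: nnuf zzvp hnano bfxv yuxen eqkbe ppke tnlko hwg otrs fbudu
Hunk 5: at line 2 remove [hnano,bfxv] add [tqjhc,fnlsr] -> 11 lines: nnuf zzvp tqjhc fnlsr yuxen eqkbe ppke tnlko hwg otrs fbudu
Hunk 6: at line 7 remove [tnlko] add [muw,ircs] -> 12 lines: nnuf zzvp tqjhc fnlsr yuxen eqkbe ppke muw ircs hwg otrs fbudu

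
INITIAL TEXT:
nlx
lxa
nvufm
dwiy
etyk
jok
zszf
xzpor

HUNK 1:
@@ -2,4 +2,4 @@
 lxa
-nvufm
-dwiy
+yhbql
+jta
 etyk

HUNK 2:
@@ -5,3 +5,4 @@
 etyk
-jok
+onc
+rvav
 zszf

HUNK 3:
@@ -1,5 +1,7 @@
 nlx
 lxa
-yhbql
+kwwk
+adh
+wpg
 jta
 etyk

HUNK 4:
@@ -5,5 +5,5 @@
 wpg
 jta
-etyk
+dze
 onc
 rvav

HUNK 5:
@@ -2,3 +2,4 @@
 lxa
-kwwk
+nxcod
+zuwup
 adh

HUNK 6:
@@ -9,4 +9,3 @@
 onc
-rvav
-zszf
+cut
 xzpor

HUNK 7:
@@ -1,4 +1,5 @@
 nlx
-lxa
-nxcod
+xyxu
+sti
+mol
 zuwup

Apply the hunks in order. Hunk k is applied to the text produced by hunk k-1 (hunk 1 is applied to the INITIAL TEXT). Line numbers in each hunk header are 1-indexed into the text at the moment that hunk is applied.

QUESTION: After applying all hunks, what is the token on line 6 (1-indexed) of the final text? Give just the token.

Answer: adh

Derivation:
Hunk 1: at line 2 remove [nvufm,dwiy] add [yhbql,jta] -> 8 lines: nlx lxa yhbql jta etyk jok zszf xzpor
Hunk 2: at line 5 remove [jok] add [onc,rvav] -> 9 lines: nlx lxa yhbql jta etyk onc rvav zszf xzpor
Hunk 3: at line 1 remove [yhbql] add [kwwk,adh,wpg] -> 11 lines: nlx lxa kwwk adh wpg jta etyk onc rvav zszf xzpor
Hunk 4: at line 5 remove [etyk] add [dze] -> 11 lines: nlx lxa kwwk adh wpg jta dze onc rvav zszf xzpor
Hunk 5: at line 2 remove [kwwk] add [nxcod,zuwup] -> 12 lines: nlx lxa nxcod zuwup adh wpg jta dze onc rvav zszf xzpor
Hunk 6: at line 9 remove [rvav,zszf] add [cut] -> 11 lines: nlx lxa nxcod zuwup adh wpg jta dze onc cut xzpor
Hunk 7: at line 1 remove [lxa,nxcod] add [xyxu,sti,mol] -> 12 lines: nlx xyxu sti mol zuwup adh wpg jta dze onc cut xzpor
Final line 6: adh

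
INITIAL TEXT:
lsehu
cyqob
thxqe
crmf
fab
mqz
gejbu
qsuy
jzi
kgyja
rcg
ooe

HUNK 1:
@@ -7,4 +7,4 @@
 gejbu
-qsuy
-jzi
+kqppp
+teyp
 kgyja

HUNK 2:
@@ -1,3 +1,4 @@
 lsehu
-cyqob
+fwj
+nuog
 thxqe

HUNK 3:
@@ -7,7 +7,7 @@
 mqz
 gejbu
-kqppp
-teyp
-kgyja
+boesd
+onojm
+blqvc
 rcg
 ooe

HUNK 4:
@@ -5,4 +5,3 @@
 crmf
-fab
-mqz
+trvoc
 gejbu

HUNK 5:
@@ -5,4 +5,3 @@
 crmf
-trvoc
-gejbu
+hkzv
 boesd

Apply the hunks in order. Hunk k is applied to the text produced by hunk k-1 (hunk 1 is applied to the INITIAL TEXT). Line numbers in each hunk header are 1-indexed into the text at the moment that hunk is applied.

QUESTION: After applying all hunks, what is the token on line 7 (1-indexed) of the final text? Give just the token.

Answer: boesd

Derivation:
Hunk 1: at line 7 remove [qsuy,jzi] add [kqppp,teyp] -> 12 lines: lsehu cyqob thxqe crmf fab mqz gejbu kqppp teyp kgyja rcg ooe
Hunk 2: at line 1 remove [cyqob] add [fwj,nuog] -> 13 lines: lsehu fwj nuog thxqe crmf fab mqz gejbu kqppp teyp kgyja rcg ooe
Hunk 3: at line 7 remove [kqppp,teyp,kgyja] add [boesd,onojm,blqvc] -> 13 lines: lsehu fwj nuog thxqe crmf fab mqz gejbu boesd onojm blqvc rcg ooe
Hunk 4: at line 5 remove [fab,mqz] add [trvoc] -> 12 lines: lsehu fwj nuog thxqe crmf trvoc gejbu boesd onojm blqvc rcg ooe
Hunk 5: at line 5 remove [trvoc,gejbu] add [hkzv] -> 11 lines: lsehu fwj nuog thxqe crmf hkzv boesd onojm blqvc rcg ooe
Final line 7: boesd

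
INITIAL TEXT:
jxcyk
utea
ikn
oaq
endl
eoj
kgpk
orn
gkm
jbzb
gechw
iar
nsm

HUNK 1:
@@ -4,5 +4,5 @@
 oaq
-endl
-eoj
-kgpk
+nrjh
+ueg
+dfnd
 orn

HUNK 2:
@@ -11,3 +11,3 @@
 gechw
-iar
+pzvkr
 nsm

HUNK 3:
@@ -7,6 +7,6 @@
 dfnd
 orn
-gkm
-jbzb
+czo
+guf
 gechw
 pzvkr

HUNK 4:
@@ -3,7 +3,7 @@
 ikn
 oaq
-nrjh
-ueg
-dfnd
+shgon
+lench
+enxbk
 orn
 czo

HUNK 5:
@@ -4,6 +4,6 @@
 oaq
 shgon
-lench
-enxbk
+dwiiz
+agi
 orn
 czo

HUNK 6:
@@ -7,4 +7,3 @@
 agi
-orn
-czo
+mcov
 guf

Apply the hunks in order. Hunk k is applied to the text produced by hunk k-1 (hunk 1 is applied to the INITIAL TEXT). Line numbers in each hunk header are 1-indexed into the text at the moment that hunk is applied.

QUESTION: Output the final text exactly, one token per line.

Hunk 1: at line 4 remove [endl,eoj,kgpk] add [nrjh,ueg,dfnd] -> 13 lines: jxcyk utea ikn oaq nrjh ueg dfnd orn gkm jbzb gechw iar nsm
Hunk 2: at line 11 remove [iar] add [pzvkr] -> 13 lines: jxcyk utea ikn oaq nrjh ueg dfnd orn gkm jbzb gechw pzvkr nsm
Hunk 3: at line 7 remove [gkm,jbzb] add [czo,guf] -> 13 lines: jxcyk utea ikn oaq nrjh ueg dfnd orn czo guf gechw pzvkr nsm
Hunk 4: at line 3 remove [nrjh,ueg,dfnd] add [shgon,lench,enxbk] -> 13 lines: jxcyk utea ikn oaq shgon lench enxbk orn czo guf gechw pzvkr nsm
Hunk 5: at line 4 remove [lench,enxbk] add [dwiiz,agi] -> 13 lines: jxcyk utea ikn oaq shgon dwiiz agi orn czo guf gechw pzvkr nsm
Hunk 6: at line 7 remove [orn,czo] add [mcov] -> 12 lines: jxcyk utea ikn oaq shgon dwiiz agi mcov guf gechw pzvkr nsm

Answer: jxcyk
utea
ikn
oaq
shgon
dwiiz
agi
mcov
guf
gechw
pzvkr
nsm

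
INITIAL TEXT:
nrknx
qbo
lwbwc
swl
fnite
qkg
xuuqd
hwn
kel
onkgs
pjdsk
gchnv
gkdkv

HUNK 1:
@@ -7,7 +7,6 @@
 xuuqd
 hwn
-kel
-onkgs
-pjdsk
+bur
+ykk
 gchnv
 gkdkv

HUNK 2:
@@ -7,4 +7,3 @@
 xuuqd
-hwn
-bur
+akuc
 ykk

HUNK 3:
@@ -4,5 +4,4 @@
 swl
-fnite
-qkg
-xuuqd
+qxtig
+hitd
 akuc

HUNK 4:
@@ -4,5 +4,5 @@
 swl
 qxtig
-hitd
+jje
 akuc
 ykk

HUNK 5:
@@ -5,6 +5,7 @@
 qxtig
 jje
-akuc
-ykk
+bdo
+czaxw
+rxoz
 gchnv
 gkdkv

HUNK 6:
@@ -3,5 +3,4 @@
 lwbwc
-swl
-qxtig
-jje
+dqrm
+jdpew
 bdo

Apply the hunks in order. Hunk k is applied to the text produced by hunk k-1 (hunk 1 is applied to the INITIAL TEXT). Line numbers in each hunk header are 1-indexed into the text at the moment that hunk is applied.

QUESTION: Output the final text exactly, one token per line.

Hunk 1: at line 7 remove [kel,onkgs,pjdsk] add [bur,ykk] -> 12 lines: nrknx qbo lwbwc swl fnite qkg xuuqd hwn bur ykk gchnv gkdkv
Hunk 2: at line 7 remove [hwn,bur] add [akuc] -> 11 lines: nrknx qbo lwbwc swl fnite qkg xuuqd akuc ykk gchnv gkdkv
Hunk 3: at line 4 remove [fnite,qkg,xuuqd] add [qxtig,hitd] -> 10 lines: nrknx qbo lwbwc swl qxtig hitd akuc ykk gchnv gkdkv
Hunk 4: at line 4 remove [hitd] add [jje] -> 10 lines: nrknx qbo lwbwc swl qxtig jje akuc ykk gchnv gkdkv
Hunk 5: at line 5 remove [akuc,ykk] add [bdo,czaxw,rxoz] -> 11 lines: nrknx qbo lwbwc swl qxtig jje bdo czaxw rxoz gchnv gkdkv
Hunk 6: at line 3 remove [swl,qxtig,jje] add [dqrm,jdpew] -> 10 lines: nrknx qbo lwbwc dqrm jdpew bdo czaxw rxoz gchnv gkdkv

Answer: nrknx
qbo
lwbwc
dqrm
jdpew
bdo
czaxw
rxoz
gchnv
gkdkv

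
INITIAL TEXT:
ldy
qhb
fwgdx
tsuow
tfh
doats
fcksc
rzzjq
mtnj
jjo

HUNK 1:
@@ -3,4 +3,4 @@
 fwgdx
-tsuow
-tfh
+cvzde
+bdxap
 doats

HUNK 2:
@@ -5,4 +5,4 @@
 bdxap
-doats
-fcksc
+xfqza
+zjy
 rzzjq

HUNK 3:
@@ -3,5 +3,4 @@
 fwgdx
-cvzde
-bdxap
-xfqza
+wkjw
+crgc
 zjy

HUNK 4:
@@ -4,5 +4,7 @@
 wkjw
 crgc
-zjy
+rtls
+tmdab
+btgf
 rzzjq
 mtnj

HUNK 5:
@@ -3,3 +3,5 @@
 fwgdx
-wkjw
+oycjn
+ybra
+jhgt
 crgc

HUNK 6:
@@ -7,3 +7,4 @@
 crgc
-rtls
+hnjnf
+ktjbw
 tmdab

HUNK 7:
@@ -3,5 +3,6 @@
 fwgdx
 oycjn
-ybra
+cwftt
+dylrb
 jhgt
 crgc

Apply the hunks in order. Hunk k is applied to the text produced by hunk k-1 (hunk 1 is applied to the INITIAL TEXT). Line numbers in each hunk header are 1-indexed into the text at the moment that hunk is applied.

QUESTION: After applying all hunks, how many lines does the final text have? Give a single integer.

Hunk 1: at line 3 remove [tsuow,tfh] add [cvzde,bdxap] -> 10 lines: ldy qhb fwgdx cvzde bdxap doats fcksc rzzjq mtnj jjo
Hunk 2: at line 5 remove [doats,fcksc] add [xfqza,zjy] -> 10 lines: ldy qhb fwgdx cvzde bdxap xfqza zjy rzzjq mtnj jjo
Hunk 3: at line 3 remove [cvzde,bdxap,xfqza] add [wkjw,crgc] -> 9 lines: ldy qhb fwgdx wkjw crgc zjy rzzjq mtnj jjo
Hunk 4: at line 4 remove [zjy] add [rtls,tmdab,btgf] -> 11 lines: ldy qhb fwgdx wkjw crgc rtls tmdab btgf rzzjq mtnj jjo
Hunk 5: at line 3 remove [wkjw] add [oycjn,ybra,jhgt] -> 13 lines: ldy qhb fwgdx oycjn ybra jhgt crgc rtls tmdab btgf rzzjq mtnj jjo
Hunk 6: at line 7 remove [rtls] add [hnjnf,ktjbw] -> 14 lines: ldy qhb fwgdx oycjn ybra jhgt crgc hnjnf ktjbw tmdab btgf rzzjq mtnj jjo
Hunk 7: at line 3 remove [ybra] add [cwftt,dylrb] -> 15 lines: ldy qhb fwgdx oycjn cwftt dylrb jhgt crgc hnjnf ktjbw tmdab btgf rzzjq mtnj jjo
Final line count: 15

Answer: 15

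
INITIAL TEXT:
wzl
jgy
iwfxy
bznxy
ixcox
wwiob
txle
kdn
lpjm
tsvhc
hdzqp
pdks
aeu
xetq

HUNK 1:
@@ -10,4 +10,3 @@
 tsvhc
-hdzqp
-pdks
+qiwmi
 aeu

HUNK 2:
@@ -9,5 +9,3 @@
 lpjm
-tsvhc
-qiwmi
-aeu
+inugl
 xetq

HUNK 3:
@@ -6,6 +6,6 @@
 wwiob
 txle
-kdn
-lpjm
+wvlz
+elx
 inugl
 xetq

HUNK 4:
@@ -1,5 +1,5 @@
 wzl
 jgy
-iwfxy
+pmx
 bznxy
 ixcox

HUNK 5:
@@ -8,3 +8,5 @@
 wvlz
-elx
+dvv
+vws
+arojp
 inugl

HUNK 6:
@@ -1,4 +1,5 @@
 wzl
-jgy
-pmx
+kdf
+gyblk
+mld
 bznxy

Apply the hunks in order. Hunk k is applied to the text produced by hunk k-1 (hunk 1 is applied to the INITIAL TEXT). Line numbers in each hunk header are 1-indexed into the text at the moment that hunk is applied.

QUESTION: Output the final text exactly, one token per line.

Answer: wzl
kdf
gyblk
mld
bznxy
ixcox
wwiob
txle
wvlz
dvv
vws
arojp
inugl
xetq

Derivation:
Hunk 1: at line 10 remove [hdzqp,pdks] add [qiwmi] -> 13 lines: wzl jgy iwfxy bznxy ixcox wwiob txle kdn lpjm tsvhc qiwmi aeu xetq
Hunk 2: at line 9 remove [tsvhc,qiwmi,aeu] add [inugl] -> 11 lines: wzl jgy iwfxy bznxy ixcox wwiob txle kdn lpjm inugl xetq
Hunk 3: at line 6 remove [kdn,lpjm] add [wvlz,elx] -> 11 lines: wzl jgy iwfxy bznxy ixcox wwiob txle wvlz elx inugl xetq
Hunk 4: at line 1 remove [iwfxy] add [pmx] -> 11 lines: wzl jgy pmx bznxy ixcox wwiob txle wvlz elx inugl xetq
Hunk 5: at line 8 remove [elx] add [dvv,vws,arojp] -> 13 lines: wzl jgy pmx bznxy ixcox wwiob txle wvlz dvv vws arojp inugl xetq
Hunk 6: at line 1 remove [jgy,pmx] add [kdf,gyblk,mld] -> 14 lines: wzl kdf gyblk mld bznxy ixcox wwiob txle wvlz dvv vws arojp inugl xetq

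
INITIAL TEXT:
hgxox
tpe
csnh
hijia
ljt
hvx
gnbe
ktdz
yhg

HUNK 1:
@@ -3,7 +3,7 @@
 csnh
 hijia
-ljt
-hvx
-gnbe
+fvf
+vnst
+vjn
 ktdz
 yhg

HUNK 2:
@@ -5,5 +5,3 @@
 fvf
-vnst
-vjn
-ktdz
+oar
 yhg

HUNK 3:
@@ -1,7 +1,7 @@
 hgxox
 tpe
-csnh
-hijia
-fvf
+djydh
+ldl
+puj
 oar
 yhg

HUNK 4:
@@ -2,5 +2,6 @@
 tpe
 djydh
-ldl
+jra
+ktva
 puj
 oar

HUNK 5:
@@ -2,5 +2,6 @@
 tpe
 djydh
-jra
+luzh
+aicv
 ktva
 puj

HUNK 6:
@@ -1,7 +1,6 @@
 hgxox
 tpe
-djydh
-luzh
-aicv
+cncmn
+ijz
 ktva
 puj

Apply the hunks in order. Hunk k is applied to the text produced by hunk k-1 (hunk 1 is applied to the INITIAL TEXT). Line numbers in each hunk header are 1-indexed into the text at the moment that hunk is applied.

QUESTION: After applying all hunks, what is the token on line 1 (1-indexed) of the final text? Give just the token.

Hunk 1: at line 3 remove [ljt,hvx,gnbe] add [fvf,vnst,vjn] -> 9 lines: hgxox tpe csnh hijia fvf vnst vjn ktdz yhg
Hunk 2: at line 5 remove [vnst,vjn,ktdz] add [oar] -> 7 lines: hgxox tpe csnh hijia fvf oar yhg
Hunk 3: at line 1 remove [csnh,hijia,fvf] add [djydh,ldl,puj] -> 7 lines: hgxox tpe djydh ldl puj oar yhg
Hunk 4: at line 2 remove [ldl] add [jra,ktva] -> 8 lines: hgxox tpe djydh jra ktva puj oar yhg
Hunk 5: at line 2 remove [jra] add [luzh,aicv] -> 9 lines: hgxox tpe djydh luzh aicv ktva puj oar yhg
Hunk 6: at line 1 remove [djydh,luzh,aicv] add [cncmn,ijz] -> 8 lines: hgxox tpe cncmn ijz ktva puj oar yhg
Final line 1: hgxox

Answer: hgxox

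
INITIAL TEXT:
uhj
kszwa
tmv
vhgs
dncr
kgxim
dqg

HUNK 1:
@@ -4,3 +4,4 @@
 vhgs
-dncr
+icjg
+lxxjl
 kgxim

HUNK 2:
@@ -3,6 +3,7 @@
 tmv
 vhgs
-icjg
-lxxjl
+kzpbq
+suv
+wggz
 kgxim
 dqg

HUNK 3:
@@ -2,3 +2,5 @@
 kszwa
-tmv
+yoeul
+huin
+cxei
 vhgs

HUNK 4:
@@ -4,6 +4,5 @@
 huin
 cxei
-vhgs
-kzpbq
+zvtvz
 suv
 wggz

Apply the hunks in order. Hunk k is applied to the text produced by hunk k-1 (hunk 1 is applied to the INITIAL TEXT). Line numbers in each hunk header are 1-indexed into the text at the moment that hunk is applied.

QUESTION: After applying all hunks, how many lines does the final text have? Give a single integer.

Hunk 1: at line 4 remove [dncr] add [icjg,lxxjl] -> 8 lines: uhj kszwa tmv vhgs icjg lxxjl kgxim dqg
Hunk 2: at line 3 remove [icjg,lxxjl] add [kzpbq,suv,wggz] -> 9 lines: uhj kszwa tmv vhgs kzpbq suv wggz kgxim dqg
Hunk 3: at line 2 remove [tmv] add [yoeul,huin,cxei] -> 11 lines: uhj kszwa yoeul huin cxei vhgs kzpbq suv wggz kgxim dqg
Hunk 4: at line 4 remove [vhgs,kzpbq] add [zvtvz] -> 10 lines: uhj kszwa yoeul huin cxei zvtvz suv wggz kgxim dqg
Final line count: 10

Answer: 10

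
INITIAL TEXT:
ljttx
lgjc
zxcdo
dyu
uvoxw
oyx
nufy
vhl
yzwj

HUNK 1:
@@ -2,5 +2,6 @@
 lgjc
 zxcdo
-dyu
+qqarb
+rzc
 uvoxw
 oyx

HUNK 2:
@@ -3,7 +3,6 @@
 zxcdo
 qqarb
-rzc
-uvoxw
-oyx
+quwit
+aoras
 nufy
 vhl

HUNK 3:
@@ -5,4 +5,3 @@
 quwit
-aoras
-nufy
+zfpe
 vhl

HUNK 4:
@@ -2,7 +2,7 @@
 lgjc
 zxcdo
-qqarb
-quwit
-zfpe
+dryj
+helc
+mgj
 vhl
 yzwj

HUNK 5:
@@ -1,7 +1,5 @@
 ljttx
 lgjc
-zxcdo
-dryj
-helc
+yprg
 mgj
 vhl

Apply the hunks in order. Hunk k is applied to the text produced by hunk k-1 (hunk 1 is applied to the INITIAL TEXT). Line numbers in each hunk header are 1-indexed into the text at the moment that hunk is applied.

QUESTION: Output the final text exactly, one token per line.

Answer: ljttx
lgjc
yprg
mgj
vhl
yzwj

Derivation:
Hunk 1: at line 2 remove [dyu] add [qqarb,rzc] -> 10 lines: ljttx lgjc zxcdo qqarb rzc uvoxw oyx nufy vhl yzwj
Hunk 2: at line 3 remove [rzc,uvoxw,oyx] add [quwit,aoras] -> 9 lines: ljttx lgjc zxcdo qqarb quwit aoras nufy vhl yzwj
Hunk 3: at line 5 remove [aoras,nufy] add [zfpe] -> 8 lines: ljttx lgjc zxcdo qqarb quwit zfpe vhl yzwj
Hunk 4: at line 2 remove [qqarb,quwit,zfpe] add [dryj,helc,mgj] -> 8 lines: ljttx lgjc zxcdo dryj helc mgj vhl yzwj
Hunk 5: at line 1 remove [zxcdo,dryj,helc] add [yprg] -> 6 lines: ljttx lgjc yprg mgj vhl yzwj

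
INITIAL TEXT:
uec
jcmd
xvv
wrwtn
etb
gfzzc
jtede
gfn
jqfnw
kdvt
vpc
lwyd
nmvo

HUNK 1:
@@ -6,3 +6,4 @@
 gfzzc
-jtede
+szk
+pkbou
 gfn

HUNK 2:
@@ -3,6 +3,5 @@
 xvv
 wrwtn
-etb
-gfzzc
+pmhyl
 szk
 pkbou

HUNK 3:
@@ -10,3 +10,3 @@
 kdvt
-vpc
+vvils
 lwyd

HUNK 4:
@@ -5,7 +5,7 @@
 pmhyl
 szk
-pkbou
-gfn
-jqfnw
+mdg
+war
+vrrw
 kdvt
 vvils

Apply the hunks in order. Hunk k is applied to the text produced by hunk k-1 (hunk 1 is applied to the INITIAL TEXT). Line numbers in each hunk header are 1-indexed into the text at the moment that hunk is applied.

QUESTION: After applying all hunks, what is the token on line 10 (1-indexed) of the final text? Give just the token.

Hunk 1: at line 6 remove [jtede] add [szk,pkbou] -> 14 lines: uec jcmd xvv wrwtn etb gfzzc szk pkbou gfn jqfnw kdvt vpc lwyd nmvo
Hunk 2: at line 3 remove [etb,gfzzc] add [pmhyl] -> 13 lines: uec jcmd xvv wrwtn pmhyl szk pkbou gfn jqfnw kdvt vpc lwyd nmvo
Hunk 3: at line 10 remove [vpc] add [vvils] -> 13 lines: uec jcmd xvv wrwtn pmhyl szk pkbou gfn jqfnw kdvt vvils lwyd nmvo
Hunk 4: at line 5 remove [pkbou,gfn,jqfnw] add [mdg,war,vrrw] -> 13 lines: uec jcmd xvv wrwtn pmhyl szk mdg war vrrw kdvt vvils lwyd nmvo
Final line 10: kdvt

Answer: kdvt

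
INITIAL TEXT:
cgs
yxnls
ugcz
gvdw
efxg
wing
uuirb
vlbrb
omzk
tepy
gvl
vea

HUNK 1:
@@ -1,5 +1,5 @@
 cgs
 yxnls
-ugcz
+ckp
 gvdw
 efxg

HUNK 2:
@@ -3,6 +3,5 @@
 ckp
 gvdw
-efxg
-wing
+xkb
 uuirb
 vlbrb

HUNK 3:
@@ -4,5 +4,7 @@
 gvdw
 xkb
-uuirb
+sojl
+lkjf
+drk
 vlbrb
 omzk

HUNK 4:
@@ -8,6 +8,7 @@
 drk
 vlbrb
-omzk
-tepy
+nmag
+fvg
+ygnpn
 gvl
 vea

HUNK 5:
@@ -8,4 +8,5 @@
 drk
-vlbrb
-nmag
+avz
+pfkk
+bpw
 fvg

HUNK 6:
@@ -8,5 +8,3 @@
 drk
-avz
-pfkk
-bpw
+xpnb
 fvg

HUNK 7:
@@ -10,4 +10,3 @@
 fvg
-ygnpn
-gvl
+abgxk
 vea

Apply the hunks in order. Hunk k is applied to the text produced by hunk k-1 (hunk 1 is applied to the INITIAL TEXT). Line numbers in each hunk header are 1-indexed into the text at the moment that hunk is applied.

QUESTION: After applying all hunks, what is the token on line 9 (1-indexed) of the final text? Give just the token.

Answer: xpnb

Derivation:
Hunk 1: at line 1 remove [ugcz] add [ckp] -> 12 lines: cgs yxnls ckp gvdw efxg wing uuirb vlbrb omzk tepy gvl vea
Hunk 2: at line 3 remove [efxg,wing] add [xkb] -> 11 lines: cgs yxnls ckp gvdw xkb uuirb vlbrb omzk tepy gvl vea
Hunk 3: at line 4 remove [uuirb] add [sojl,lkjf,drk] -> 13 lines: cgs yxnls ckp gvdw xkb sojl lkjf drk vlbrb omzk tepy gvl vea
Hunk 4: at line 8 remove [omzk,tepy] add [nmag,fvg,ygnpn] -> 14 lines: cgs yxnls ckp gvdw xkb sojl lkjf drk vlbrb nmag fvg ygnpn gvl vea
Hunk 5: at line 8 remove [vlbrb,nmag] add [avz,pfkk,bpw] -> 15 lines: cgs yxnls ckp gvdw xkb sojl lkjf drk avz pfkk bpw fvg ygnpn gvl vea
Hunk 6: at line 8 remove [avz,pfkk,bpw] add [xpnb] -> 13 lines: cgs yxnls ckp gvdw xkb sojl lkjf drk xpnb fvg ygnpn gvl vea
Hunk 7: at line 10 remove [ygnpn,gvl] add [abgxk] -> 12 lines: cgs yxnls ckp gvdw xkb sojl lkjf drk xpnb fvg abgxk vea
Final line 9: xpnb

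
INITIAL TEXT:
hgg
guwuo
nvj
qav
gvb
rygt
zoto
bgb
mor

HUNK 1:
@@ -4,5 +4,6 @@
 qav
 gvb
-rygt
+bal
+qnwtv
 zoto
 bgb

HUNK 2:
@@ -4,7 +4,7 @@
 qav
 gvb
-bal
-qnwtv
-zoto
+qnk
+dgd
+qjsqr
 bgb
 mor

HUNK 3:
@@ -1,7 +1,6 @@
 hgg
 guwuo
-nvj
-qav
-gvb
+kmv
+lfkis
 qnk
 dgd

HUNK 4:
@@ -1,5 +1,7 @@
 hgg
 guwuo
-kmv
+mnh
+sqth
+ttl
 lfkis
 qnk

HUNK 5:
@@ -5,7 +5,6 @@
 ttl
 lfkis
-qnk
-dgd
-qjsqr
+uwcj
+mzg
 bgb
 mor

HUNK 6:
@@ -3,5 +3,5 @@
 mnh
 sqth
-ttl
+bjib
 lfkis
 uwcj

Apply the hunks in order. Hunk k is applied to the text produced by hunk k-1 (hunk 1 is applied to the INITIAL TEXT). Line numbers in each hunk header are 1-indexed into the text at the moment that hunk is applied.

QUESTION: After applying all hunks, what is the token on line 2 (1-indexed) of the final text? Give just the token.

Hunk 1: at line 4 remove [rygt] add [bal,qnwtv] -> 10 lines: hgg guwuo nvj qav gvb bal qnwtv zoto bgb mor
Hunk 2: at line 4 remove [bal,qnwtv,zoto] add [qnk,dgd,qjsqr] -> 10 lines: hgg guwuo nvj qav gvb qnk dgd qjsqr bgb mor
Hunk 3: at line 1 remove [nvj,qav,gvb] add [kmv,lfkis] -> 9 lines: hgg guwuo kmv lfkis qnk dgd qjsqr bgb mor
Hunk 4: at line 1 remove [kmv] add [mnh,sqth,ttl] -> 11 lines: hgg guwuo mnh sqth ttl lfkis qnk dgd qjsqr bgb mor
Hunk 5: at line 5 remove [qnk,dgd,qjsqr] add [uwcj,mzg] -> 10 lines: hgg guwuo mnh sqth ttl lfkis uwcj mzg bgb mor
Hunk 6: at line 3 remove [ttl] add [bjib] -> 10 lines: hgg guwuo mnh sqth bjib lfkis uwcj mzg bgb mor
Final line 2: guwuo

Answer: guwuo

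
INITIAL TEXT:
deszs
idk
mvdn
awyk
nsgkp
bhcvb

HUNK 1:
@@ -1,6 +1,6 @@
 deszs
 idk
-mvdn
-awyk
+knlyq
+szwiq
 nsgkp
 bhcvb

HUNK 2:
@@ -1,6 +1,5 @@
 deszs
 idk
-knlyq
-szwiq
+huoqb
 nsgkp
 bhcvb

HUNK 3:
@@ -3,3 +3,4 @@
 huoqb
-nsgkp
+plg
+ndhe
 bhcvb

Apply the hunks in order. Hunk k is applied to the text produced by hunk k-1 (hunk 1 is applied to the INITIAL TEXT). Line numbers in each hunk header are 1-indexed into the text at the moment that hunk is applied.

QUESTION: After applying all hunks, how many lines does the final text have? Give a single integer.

Answer: 6

Derivation:
Hunk 1: at line 1 remove [mvdn,awyk] add [knlyq,szwiq] -> 6 lines: deszs idk knlyq szwiq nsgkp bhcvb
Hunk 2: at line 1 remove [knlyq,szwiq] add [huoqb] -> 5 lines: deszs idk huoqb nsgkp bhcvb
Hunk 3: at line 3 remove [nsgkp] add [plg,ndhe] -> 6 lines: deszs idk huoqb plg ndhe bhcvb
Final line count: 6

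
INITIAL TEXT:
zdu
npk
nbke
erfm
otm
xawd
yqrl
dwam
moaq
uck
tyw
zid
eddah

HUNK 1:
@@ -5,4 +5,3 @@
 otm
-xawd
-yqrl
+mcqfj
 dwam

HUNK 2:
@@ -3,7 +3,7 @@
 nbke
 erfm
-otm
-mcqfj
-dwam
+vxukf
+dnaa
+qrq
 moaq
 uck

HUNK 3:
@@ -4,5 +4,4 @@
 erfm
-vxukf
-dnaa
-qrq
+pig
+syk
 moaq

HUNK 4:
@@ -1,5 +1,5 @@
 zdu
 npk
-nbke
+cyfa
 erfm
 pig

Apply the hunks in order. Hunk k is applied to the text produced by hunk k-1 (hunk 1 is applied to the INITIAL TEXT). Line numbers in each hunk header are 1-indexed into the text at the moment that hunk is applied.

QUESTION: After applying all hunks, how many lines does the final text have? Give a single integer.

Answer: 11

Derivation:
Hunk 1: at line 5 remove [xawd,yqrl] add [mcqfj] -> 12 lines: zdu npk nbke erfm otm mcqfj dwam moaq uck tyw zid eddah
Hunk 2: at line 3 remove [otm,mcqfj,dwam] add [vxukf,dnaa,qrq] -> 12 lines: zdu npk nbke erfm vxukf dnaa qrq moaq uck tyw zid eddah
Hunk 3: at line 4 remove [vxukf,dnaa,qrq] add [pig,syk] -> 11 lines: zdu npk nbke erfm pig syk moaq uck tyw zid eddah
Hunk 4: at line 1 remove [nbke] add [cyfa] -> 11 lines: zdu npk cyfa erfm pig syk moaq uck tyw zid eddah
Final line count: 11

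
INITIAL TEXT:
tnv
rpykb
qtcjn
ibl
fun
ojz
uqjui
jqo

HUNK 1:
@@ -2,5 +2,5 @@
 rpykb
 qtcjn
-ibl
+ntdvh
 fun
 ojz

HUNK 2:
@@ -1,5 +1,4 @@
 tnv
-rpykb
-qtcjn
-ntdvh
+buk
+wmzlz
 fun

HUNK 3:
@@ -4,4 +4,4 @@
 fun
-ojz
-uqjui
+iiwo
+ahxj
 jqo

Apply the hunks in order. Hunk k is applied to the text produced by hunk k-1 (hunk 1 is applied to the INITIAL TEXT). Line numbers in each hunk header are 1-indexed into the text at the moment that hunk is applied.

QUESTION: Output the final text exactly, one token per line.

Hunk 1: at line 2 remove [ibl] add [ntdvh] -> 8 lines: tnv rpykb qtcjn ntdvh fun ojz uqjui jqo
Hunk 2: at line 1 remove [rpykb,qtcjn,ntdvh] add [buk,wmzlz] -> 7 lines: tnv buk wmzlz fun ojz uqjui jqo
Hunk 3: at line 4 remove [ojz,uqjui] add [iiwo,ahxj] -> 7 lines: tnv buk wmzlz fun iiwo ahxj jqo

Answer: tnv
buk
wmzlz
fun
iiwo
ahxj
jqo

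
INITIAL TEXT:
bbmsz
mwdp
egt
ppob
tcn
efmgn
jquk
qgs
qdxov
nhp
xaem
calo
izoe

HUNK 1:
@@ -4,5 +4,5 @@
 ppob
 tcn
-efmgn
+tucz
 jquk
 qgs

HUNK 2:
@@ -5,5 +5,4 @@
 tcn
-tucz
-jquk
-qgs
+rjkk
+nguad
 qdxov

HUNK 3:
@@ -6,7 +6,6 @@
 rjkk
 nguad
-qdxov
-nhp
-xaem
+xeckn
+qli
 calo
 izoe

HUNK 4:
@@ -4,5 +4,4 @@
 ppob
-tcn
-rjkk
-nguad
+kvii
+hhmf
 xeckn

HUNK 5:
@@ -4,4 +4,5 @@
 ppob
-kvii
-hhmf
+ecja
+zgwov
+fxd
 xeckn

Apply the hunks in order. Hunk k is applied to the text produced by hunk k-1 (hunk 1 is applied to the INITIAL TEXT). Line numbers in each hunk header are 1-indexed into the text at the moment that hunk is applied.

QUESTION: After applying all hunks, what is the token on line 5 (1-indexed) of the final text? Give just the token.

Hunk 1: at line 4 remove [efmgn] add [tucz] -> 13 lines: bbmsz mwdp egt ppob tcn tucz jquk qgs qdxov nhp xaem calo izoe
Hunk 2: at line 5 remove [tucz,jquk,qgs] add [rjkk,nguad] -> 12 lines: bbmsz mwdp egt ppob tcn rjkk nguad qdxov nhp xaem calo izoe
Hunk 3: at line 6 remove [qdxov,nhp,xaem] add [xeckn,qli] -> 11 lines: bbmsz mwdp egt ppob tcn rjkk nguad xeckn qli calo izoe
Hunk 4: at line 4 remove [tcn,rjkk,nguad] add [kvii,hhmf] -> 10 lines: bbmsz mwdp egt ppob kvii hhmf xeckn qli calo izoe
Hunk 5: at line 4 remove [kvii,hhmf] add [ecja,zgwov,fxd] -> 11 lines: bbmsz mwdp egt ppob ecja zgwov fxd xeckn qli calo izoe
Final line 5: ecja

Answer: ecja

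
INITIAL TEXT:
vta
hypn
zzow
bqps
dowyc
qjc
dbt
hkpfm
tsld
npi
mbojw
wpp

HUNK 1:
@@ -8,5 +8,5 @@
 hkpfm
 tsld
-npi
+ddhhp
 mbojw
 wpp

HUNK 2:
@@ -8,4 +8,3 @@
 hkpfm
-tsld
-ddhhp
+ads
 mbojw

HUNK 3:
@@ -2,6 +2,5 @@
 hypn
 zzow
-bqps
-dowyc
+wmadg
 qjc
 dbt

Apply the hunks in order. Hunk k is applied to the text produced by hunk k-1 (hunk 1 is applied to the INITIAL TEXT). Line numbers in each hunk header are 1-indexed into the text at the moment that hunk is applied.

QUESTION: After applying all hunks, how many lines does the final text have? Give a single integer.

Hunk 1: at line 8 remove [npi] add [ddhhp] -> 12 lines: vta hypn zzow bqps dowyc qjc dbt hkpfm tsld ddhhp mbojw wpp
Hunk 2: at line 8 remove [tsld,ddhhp] add [ads] -> 11 lines: vta hypn zzow bqps dowyc qjc dbt hkpfm ads mbojw wpp
Hunk 3: at line 2 remove [bqps,dowyc] add [wmadg] -> 10 lines: vta hypn zzow wmadg qjc dbt hkpfm ads mbojw wpp
Final line count: 10

Answer: 10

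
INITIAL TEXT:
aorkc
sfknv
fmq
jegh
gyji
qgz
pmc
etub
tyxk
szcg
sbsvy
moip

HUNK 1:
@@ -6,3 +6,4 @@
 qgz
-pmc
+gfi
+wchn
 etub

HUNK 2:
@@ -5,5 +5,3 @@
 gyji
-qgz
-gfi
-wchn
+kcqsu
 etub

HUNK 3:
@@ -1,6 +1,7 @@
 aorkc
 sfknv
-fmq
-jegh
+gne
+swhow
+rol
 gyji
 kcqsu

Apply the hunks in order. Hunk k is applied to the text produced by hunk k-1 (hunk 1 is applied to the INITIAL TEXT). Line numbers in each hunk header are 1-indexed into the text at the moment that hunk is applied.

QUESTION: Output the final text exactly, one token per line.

Hunk 1: at line 6 remove [pmc] add [gfi,wchn] -> 13 lines: aorkc sfknv fmq jegh gyji qgz gfi wchn etub tyxk szcg sbsvy moip
Hunk 2: at line 5 remove [qgz,gfi,wchn] add [kcqsu] -> 11 lines: aorkc sfknv fmq jegh gyji kcqsu etub tyxk szcg sbsvy moip
Hunk 3: at line 1 remove [fmq,jegh] add [gne,swhow,rol] -> 12 lines: aorkc sfknv gne swhow rol gyji kcqsu etub tyxk szcg sbsvy moip

Answer: aorkc
sfknv
gne
swhow
rol
gyji
kcqsu
etub
tyxk
szcg
sbsvy
moip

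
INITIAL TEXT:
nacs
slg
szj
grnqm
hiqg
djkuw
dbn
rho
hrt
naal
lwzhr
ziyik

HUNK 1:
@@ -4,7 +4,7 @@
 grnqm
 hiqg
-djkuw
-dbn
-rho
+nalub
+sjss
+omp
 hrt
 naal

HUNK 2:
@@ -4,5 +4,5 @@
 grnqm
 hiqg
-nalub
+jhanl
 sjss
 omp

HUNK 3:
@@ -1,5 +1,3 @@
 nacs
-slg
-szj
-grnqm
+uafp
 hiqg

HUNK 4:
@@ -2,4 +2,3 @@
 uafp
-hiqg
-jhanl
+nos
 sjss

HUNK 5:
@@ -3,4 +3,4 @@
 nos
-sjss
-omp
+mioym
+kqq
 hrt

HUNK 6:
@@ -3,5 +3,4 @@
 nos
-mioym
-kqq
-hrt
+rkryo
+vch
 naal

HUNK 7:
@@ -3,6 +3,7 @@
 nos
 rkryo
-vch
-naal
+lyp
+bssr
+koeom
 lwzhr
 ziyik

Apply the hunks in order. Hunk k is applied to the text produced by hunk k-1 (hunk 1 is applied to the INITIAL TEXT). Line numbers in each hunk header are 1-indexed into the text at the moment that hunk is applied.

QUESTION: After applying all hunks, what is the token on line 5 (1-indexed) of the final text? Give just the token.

Hunk 1: at line 4 remove [djkuw,dbn,rho] add [nalub,sjss,omp] -> 12 lines: nacs slg szj grnqm hiqg nalub sjss omp hrt naal lwzhr ziyik
Hunk 2: at line 4 remove [nalub] add [jhanl] -> 12 lines: nacs slg szj grnqm hiqg jhanl sjss omp hrt naal lwzhr ziyik
Hunk 3: at line 1 remove [slg,szj,grnqm] add [uafp] -> 10 lines: nacs uafp hiqg jhanl sjss omp hrt naal lwzhr ziyik
Hunk 4: at line 2 remove [hiqg,jhanl] add [nos] -> 9 lines: nacs uafp nos sjss omp hrt naal lwzhr ziyik
Hunk 5: at line 3 remove [sjss,omp] add [mioym,kqq] -> 9 lines: nacs uafp nos mioym kqq hrt naal lwzhr ziyik
Hunk 6: at line 3 remove [mioym,kqq,hrt] add [rkryo,vch] -> 8 lines: nacs uafp nos rkryo vch naal lwzhr ziyik
Hunk 7: at line 3 remove [vch,naal] add [lyp,bssr,koeom] -> 9 lines: nacs uafp nos rkryo lyp bssr koeom lwzhr ziyik
Final line 5: lyp

Answer: lyp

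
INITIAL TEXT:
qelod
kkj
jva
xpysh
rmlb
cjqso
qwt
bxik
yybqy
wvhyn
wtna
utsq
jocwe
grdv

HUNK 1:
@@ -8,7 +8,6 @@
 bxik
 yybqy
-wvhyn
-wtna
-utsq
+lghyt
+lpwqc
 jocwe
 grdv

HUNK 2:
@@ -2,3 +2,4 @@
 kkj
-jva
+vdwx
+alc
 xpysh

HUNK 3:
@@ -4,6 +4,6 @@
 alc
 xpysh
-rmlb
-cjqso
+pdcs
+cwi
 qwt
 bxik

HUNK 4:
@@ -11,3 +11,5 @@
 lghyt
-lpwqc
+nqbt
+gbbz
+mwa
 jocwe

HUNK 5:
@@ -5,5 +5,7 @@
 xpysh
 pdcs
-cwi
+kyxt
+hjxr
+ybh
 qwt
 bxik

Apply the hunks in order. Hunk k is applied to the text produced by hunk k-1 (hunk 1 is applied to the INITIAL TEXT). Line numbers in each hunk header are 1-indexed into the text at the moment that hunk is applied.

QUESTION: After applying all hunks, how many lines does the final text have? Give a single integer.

Answer: 18

Derivation:
Hunk 1: at line 8 remove [wvhyn,wtna,utsq] add [lghyt,lpwqc] -> 13 lines: qelod kkj jva xpysh rmlb cjqso qwt bxik yybqy lghyt lpwqc jocwe grdv
Hunk 2: at line 2 remove [jva] add [vdwx,alc] -> 14 lines: qelod kkj vdwx alc xpysh rmlb cjqso qwt bxik yybqy lghyt lpwqc jocwe grdv
Hunk 3: at line 4 remove [rmlb,cjqso] add [pdcs,cwi] -> 14 lines: qelod kkj vdwx alc xpysh pdcs cwi qwt bxik yybqy lghyt lpwqc jocwe grdv
Hunk 4: at line 11 remove [lpwqc] add [nqbt,gbbz,mwa] -> 16 lines: qelod kkj vdwx alc xpysh pdcs cwi qwt bxik yybqy lghyt nqbt gbbz mwa jocwe grdv
Hunk 5: at line 5 remove [cwi] add [kyxt,hjxr,ybh] -> 18 lines: qelod kkj vdwx alc xpysh pdcs kyxt hjxr ybh qwt bxik yybqy lghyt nqbt gbbz mwa jocwe grdv
Final line count: 18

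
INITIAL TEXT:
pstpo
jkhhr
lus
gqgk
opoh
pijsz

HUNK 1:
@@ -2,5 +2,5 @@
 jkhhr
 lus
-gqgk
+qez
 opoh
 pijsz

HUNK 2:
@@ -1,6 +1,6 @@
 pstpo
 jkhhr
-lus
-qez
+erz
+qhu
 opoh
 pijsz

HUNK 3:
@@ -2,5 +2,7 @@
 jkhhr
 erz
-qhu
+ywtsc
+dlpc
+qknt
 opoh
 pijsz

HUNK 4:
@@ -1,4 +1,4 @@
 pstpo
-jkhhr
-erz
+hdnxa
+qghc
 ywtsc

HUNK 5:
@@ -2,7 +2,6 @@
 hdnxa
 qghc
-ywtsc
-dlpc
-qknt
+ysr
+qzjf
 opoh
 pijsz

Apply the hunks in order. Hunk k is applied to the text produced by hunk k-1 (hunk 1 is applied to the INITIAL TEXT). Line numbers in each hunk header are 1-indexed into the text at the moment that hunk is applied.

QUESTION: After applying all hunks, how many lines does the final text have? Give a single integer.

Hunk 1: at line 2 remove [gqgk] add [qez] -> 6 lines: pstpo jkhhr lus qez opoh pijsz
Hunk 2: at line 1 remove [lus,qez] add [erz,qhu] -> 6 lines: pstpo jkhhr erz qhu opoh pijsz
Hunk 3: at line 2 remove [qhu] add [ywtsc,dlpc,qknt] -> 8 lines: pstpo jkhhr erz ywtsc dlpc qknt opoh pijsz
Hunk 4: at line 1 remove [jkhhr,erz] add [hdnxa,qghc] -> 8 lines: pstpo hdnxa qghc ywtsc dlpc qknt opoh pijsz
Hunk 5: at line 2 remove [ywtsc,dlpc,qknt] add [ysr,qzjf] -> 7 lines: pstpo hdnxa qghc ysr qzjf opoh pijsz
Final line count: 7

Answer: 7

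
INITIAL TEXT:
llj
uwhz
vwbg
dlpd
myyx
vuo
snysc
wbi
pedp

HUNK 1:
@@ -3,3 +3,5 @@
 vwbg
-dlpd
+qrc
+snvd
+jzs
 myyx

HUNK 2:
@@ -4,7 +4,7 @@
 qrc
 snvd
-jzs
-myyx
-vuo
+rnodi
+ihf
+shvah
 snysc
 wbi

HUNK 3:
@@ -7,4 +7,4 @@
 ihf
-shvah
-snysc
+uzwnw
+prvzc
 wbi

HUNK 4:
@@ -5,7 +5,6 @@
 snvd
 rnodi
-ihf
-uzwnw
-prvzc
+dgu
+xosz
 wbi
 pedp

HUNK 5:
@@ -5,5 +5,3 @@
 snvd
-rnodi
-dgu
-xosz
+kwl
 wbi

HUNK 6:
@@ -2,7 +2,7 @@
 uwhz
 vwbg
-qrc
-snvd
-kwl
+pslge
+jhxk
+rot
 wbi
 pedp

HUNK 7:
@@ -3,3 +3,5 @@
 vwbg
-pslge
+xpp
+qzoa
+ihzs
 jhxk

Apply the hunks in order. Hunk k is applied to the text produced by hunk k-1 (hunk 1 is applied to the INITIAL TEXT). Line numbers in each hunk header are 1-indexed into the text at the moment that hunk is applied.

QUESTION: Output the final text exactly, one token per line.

Hunk 1: at line 3 remove [dlpd] add [qrc,snvd,jzs] -> 11 lines: llj uwhz vwbg qrc snvd jzs myyx vuo snysc wbi pedp
Hunk 2: at line 4 remove [jzs,myyx,vuo] add [rnodi,ihf,shvah] -> 11 lines: llj uwhz vwbg qrc snvd rnodi ihf shvah snysc wbi pedp
Hunk 3: at line 7 remove [shvah,snysc] add [uzwnw,prvzc] -> 11 lines: llj uwhz vwbg qrc snvd rnodi ihf uzwnw prvzc wbi pedp
Hunk 4: at line 5 remove [ihf,uzwnw,prvzc] add [dgu,xosz] -> 10 lines: llj uwhz vwbg qrc snvd rnodi dgu xosz wbi pedp
Hunk 5: at line 5 remove [rnodi,dgu,xosz] add [kwl] -> 8 lines: llj uwhz vwbg qrc snvd kwl wbi pedp
Hunk 6: at line 2 remove [qrc,snvd,kwl] add [pslge,jhxk,rot] -> 8 lines: llj uwhz vwbg pslge jhxk rot wbi pedp
Hunk 7: at line 3 remove [pslge] add [xpp,qzoa,ihzs] -> 10 lines: llj uwhz vwbg xpp qzoa ihzs jhxk rot wbi pedp

Answer: llj
uwhz
vwbg
xpp
qzoa
ihzs
jhxk
rot
wbi
pedp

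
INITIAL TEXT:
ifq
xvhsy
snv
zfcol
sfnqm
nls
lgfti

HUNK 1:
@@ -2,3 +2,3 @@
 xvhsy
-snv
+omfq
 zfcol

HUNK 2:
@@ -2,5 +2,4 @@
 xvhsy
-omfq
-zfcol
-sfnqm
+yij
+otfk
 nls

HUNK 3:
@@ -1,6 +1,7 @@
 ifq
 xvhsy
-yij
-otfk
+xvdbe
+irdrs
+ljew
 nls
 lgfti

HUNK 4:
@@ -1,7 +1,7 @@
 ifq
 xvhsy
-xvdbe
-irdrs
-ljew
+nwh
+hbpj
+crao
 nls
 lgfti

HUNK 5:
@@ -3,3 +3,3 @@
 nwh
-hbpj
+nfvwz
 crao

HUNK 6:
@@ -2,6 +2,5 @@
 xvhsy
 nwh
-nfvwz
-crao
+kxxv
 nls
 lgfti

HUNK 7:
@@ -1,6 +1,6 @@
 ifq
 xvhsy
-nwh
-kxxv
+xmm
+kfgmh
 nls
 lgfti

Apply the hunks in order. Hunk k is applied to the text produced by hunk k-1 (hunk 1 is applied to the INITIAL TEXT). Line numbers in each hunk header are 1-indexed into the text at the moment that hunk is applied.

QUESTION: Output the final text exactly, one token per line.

Hunk 1: at line 2 remove [snv] add [omfq] -> 7 lines: ifq xvhsy omfq zfcol sfnqm nls lgfti
Hunk 2: at line 2 remove [omfq,zfcol,sfnqm] add [yij,otfk] -> 6 lines: ifq xvhsy yij otfk nls lgfti
Hunk 3: at line 1 remove [yij,otfk] add [xvdbe,irdrs,ljew] -> 7 lines: ifq xvhsy xvdbe irdrs ljew nls lgfti
Hunk 4: at line 1 remove [xvdbe,irdrs,ljew] add [nwh,hbpj,crao] -> 7 lines: ifq xvhsy nwh hbpj crao nls lgfti
Hunk 5: at line 3 remove [hbpj] add [nfvwz] -> 7 lines: ifq xvhsy nwh nfvwz crao nls lgfti
Hunk 6: at line 2 remove [nfvwz,crao] add [kxxv] -> 6 lines: ifq xvhsy nwh kxxv nls lgfti
Hunk 7: at line 1 remove [nwh,kxxv] add [xmm,kfgmh] -> 6 lines: ifq xvhsy xmm kfgmh nls lgfti

Answer: ifq
xvhsy
xmm
kfgmh
nls
lgfti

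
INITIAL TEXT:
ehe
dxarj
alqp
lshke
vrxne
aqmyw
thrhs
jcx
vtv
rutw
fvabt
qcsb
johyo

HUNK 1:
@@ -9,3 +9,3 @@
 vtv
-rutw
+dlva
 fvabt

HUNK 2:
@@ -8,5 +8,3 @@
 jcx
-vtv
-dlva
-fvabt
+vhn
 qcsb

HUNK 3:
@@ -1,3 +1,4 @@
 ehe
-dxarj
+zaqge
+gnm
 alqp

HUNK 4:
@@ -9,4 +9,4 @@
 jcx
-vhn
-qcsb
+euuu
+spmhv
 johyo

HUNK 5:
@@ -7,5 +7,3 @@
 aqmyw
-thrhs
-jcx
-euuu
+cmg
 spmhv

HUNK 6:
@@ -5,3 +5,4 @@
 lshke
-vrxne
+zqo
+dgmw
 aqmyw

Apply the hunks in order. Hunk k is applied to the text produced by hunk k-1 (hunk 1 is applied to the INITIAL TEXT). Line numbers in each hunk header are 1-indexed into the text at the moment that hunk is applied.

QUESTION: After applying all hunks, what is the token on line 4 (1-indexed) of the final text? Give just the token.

Hunk 1: at line 9 remove [rutw] add [dlva] -> 13 lines: ehe dxarj alqp lshke vrxne aqmyw thrhs jcx vtv dlva fvabt qcsb johyo
Hunk 2: at line 8 remove [vtv,dlva,fvabt] add [vhn] -> 11 lines: ehe dxarj alqp lshke vrxne aqmyw thrhs jcx vhn qcsb johyo
Hunk 3: at line 1 remove [dxarj] add [zaqge,gnm] -> 12 lines: ehe zaqge gnm alqp lshke vrxne aqmyw thrhs jcx vhn qcsb johyo
Hunk 4: at line 9 remove [vhn,qcsb] add [euuu,spmhv] -> 12 lines: ehe zaqge gnm alqp lshke vrxne aqmyw thrhs jcx euuu spmhv johyo
Hunk 5: at line 7 remove [thrhs,jcx,euuu] add [cmg] -> 10 lines: ehe zaqge gnm alqp lshke vrxne aqmyw cmg spmhv johyo
Hunk 6: at line 5 remove [vrxne] add [zqo,dgmw] -> 11 lines: ehe zaqge gnm alqp lshke zqo dgmw aqmyw cmg spmhv johyo
Final line 4: alqp

Answer: alqp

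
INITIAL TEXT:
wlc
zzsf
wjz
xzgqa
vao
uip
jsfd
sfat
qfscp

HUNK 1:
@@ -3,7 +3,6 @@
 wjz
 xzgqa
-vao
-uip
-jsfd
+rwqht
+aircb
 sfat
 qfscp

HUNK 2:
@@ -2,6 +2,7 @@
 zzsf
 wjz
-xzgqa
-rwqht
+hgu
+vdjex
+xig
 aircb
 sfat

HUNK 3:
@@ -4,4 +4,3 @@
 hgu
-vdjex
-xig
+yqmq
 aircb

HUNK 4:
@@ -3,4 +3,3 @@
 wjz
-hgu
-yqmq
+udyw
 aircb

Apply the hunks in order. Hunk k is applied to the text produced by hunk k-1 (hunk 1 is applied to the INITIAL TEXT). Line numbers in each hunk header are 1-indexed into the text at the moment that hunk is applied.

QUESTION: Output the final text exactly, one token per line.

Hunk 1: at line 3 remove [vao,uip,jsfd] add [rwqht,aircb] -> 8 lines: wlc zzsf wjz xzgqa rwqht aircb sfat qfscp
Hunk 2: at line 2 remove [xzgqa,rwqht] add [hgu,vdjex,xig] -> 9 lines: wlc zzsf wjz hgu vdjex xig aircb sfat qfscp
Hunk 3: at line 4 remove [vdjex,xig] add [yqmq] -> 8 lines: wlc zzsf wjz hgu yqmq aircb sfat qfscp
Hunk 4: at line 3 remove [hgu,yqmq] add [udyw] -> 7 lines: wlc zzsf wjz udyw aircb sfat qfscp

Answer: wlc
zzsf
wjz
udyw
aircb
sfat
qfscp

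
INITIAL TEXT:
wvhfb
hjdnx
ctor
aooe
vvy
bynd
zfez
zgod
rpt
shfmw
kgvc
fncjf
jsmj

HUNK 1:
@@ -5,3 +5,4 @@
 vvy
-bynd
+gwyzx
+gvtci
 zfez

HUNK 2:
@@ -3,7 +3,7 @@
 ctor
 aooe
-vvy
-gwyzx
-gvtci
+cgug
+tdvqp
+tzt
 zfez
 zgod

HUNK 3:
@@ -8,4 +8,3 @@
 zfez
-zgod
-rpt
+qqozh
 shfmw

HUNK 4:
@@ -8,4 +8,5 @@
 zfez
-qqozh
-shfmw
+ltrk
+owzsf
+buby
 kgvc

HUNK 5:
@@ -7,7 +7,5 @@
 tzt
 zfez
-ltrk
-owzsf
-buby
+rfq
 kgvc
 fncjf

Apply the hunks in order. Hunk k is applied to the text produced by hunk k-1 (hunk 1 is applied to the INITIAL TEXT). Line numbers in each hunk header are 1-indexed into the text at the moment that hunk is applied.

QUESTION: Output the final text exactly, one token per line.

Hunk 1: at line 5 remove [bynd] add [gwyzx,gvtci] -> 14 lines: wvhfb hjdnx ctor aooe vvy gwyzx gvtci zfez zgod rpt shfmw kgvc fncjf jsmj
Hunk 2: at line 3 remove [vvy,gwyzx,gvtci] add [cgug,tdvqp,tzt] -> 14 lines: wvhfb hjdnx ctor aooe cgug tdvqp tzt zfez zgod rpt shfmw kgvc fncjf jsmj
Hunk 3: at line 8 remove [zgod,rpt] add [qqozh] -> 13 lines: wvhfb hjdnx ctor aooe cgug tdvqp tzt zfez qqozh shfmw kgvc fncjf jsmj
Hunk 4: at line 8 remove [qqozh,shfmw] add [ltrk,owzsf,buby] -> 14 lines: wvhfb hjdnx ctor aooe cgug tdvqp tzt zfez ltrk owzsf buby kgvc fncjf jsmj
Hunk 5: at line 7 remove [ltrk,owzsf,buby] add [rfq] -> 12 lines: wvhfb hjdnx ctor aooe cgug tdvqp tzt zfez rfq kgvc fncjf jsmj

Answer: wvhfb
hjdnx
ctor
aooe
cgug
tdvqp
tzt
zfez
rfq
kgvc
fncjf
jsmj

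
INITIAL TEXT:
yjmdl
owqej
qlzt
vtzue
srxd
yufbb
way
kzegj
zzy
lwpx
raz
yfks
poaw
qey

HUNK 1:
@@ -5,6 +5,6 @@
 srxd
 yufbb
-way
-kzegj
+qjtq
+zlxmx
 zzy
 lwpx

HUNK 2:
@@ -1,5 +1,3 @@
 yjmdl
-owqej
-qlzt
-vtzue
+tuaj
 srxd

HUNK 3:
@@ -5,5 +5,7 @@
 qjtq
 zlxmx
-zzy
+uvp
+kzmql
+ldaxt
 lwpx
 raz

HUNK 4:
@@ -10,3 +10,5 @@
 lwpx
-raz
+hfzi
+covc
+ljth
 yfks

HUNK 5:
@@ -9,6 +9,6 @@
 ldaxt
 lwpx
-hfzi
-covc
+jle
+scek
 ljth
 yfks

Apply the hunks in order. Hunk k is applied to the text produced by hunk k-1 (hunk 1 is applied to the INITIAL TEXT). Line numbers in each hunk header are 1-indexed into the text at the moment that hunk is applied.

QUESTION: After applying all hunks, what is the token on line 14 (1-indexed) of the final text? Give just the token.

Answer: yfks

Derivation:
Hunk 1: at line 5 remove [way,kzegj] add [qjtq,zlxmx] -> 14 lines: yjmdl owqej qlzt vtzue srxd yufbb qjtq zlxmx zzy lwpx raz yfks poaw qey
Hunk 2: at line 1 remove [owqej,qlzt,vtzue] add [tuaj] -> 12 lines: yjmdl tuaj srxd yufbb qjtq zlxmx zzy lwpx raz yfks poaw qey
Hunk 3: at line 5 remove [zzy] add [uvp,kzmql,ldaxt] -> 14 lines: yjmdl tuaj srxd yufbb qjtq zlxmx uvp kzmql ldaxt lwpx raz yfks poaw qey
Hunk 4: at line 10 remove [raz] add [hfzi,covc,ljth] -> 16 lines: yjmdl tuaj srxd yufbb qjtq zlxmx uvp kzmql ldaxt lwpx hfzi covc ljth yfks poaw qey
Hunk 5: at line 9 remove [hfzi,covc] add [jle,scek] -> 16 lines: yjmdl tuaj srxd yufbb qjtq zlxmx uvp kzmql ldaxt lwpx jle scek ljth yfks poaw qey
Final line 14: yfks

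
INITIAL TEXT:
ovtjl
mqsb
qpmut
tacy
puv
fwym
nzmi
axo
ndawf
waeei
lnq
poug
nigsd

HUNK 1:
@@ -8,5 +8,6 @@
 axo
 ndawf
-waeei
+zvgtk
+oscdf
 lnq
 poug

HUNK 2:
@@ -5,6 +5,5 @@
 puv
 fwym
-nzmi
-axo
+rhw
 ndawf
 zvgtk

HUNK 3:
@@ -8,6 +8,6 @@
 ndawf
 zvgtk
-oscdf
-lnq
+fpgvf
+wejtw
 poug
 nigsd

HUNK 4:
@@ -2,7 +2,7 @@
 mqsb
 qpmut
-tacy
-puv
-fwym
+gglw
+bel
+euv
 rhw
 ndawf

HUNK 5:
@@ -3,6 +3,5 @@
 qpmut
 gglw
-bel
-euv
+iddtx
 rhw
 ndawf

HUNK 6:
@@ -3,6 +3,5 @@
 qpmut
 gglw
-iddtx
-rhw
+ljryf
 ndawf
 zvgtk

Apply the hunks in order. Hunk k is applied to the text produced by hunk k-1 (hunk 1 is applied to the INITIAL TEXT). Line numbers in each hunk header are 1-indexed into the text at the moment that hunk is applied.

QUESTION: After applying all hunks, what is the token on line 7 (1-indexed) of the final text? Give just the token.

Answer: zvgtk

Derivation:
Hunk 1: at line 8 remove [waeei] add [zvgtk,oscdf] -> 14 lines: ovtjl mqsb qpmut tacy puv fwym nzmi axo ndawf zvgtk oscdf lnq poug nigsd
Hunk 2: at line 5 remove [nzmi,axo] add [rhw] -> 13 lines: ovtjl mqsb qpmut tacy puv fwym rhw ndawf zvgtk oscdf lnq poug nigsd
Hunk 3: at line 8 remove [oscdf,lnq] add [fpgvf,wejtw] -> 13 lines: ovtjl mqsb qpmut tacy puv fwym rhw ndawf zvgtk fpgvf wejtw poug nigsd
Hunk 4: at line 2 remove [tacy,puv,fwym] add [gglw,bel,euv] -> 13 lines: ovtjl mqsb qpmut gglw bel euv rhw ndawf zvgtk fpgvf wejtw poug nigsd
Hunk 5: at line 3 remove [bel,euv] add [iddtx] -> 12 lines: ovtjl mqsb qpmut gglw iddtx rhw ndawf zvgtk fpgvf wejtw poug nigsd
Hunk 6: at line 3 remove [iddtx,rhw] add [ljryf] -> 11 lines: ovtjl mqsb qpmut gglw ljryf ndawf zvgtk fpgvf wejtw poug nigsd
Final line 7: zvgtk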